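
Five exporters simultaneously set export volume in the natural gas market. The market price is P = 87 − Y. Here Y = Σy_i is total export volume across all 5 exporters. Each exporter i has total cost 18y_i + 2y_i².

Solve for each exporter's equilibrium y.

A representative exporter's profit is π_i = y_i(87 − Y) − 18y_i − 2y_i², with Y = y_i + Σ_{j≠i} y_j.
First-order condition: 69 − 6y_i − Σ_{j≠i} y_j = 0.
In a symmetric equilibrium every exporter chooses the same y, so Σ_{j≠i} y_j = 4y. The condition becomes 69 − 10y = 0, giving y = 69/10 = 6.9.

6.9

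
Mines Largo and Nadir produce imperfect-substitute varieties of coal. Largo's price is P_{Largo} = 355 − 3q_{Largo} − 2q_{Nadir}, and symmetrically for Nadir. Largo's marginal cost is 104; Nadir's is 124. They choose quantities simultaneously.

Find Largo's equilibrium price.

Mine Largo's profit: π = q_{Largo}(355 − 3q_{Largo} − 2q_{Nadir}) − 104q_{Largo}.
∂π/∂q_{Largo} = 251 − 6q_{Largo} − 2q_{Nadir} = 0 ⇒ q_{Largo} = 251/6 − (1/3)q_{Nadir}.
Similarly q_{Nadir} = 38.5 − (1/3)q_{Largo}.
Substituting the second reaction function into the first: q_{Largo} = 251/6 − (1/3)(38.5 − (1/3)q_{Largo}), which gives (8/9)q_{Largo} = 29 ⇒ q_{Largo} = 32.625.
Then q_{Nadir} = 38.5 − (1/3)·32.625 = 27.625.
P_{Largo} = 355 − 3·32.625 − 2·27.625 = 201.875.

201.875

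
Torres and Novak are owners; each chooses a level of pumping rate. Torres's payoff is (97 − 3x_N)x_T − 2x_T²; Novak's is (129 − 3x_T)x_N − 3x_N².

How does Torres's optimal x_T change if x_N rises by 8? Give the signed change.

-6

Expanding Torres's payoff: 97x_T − 3x_Nx_T − 2x_T².
∂π/∂x_T = 97 − 3x_N − 4x_T = 0, so x_T = 24.25 − 0.75x_N.
The reaction-function slope is −0.75, so an 8-unit rise in x_N moves x_T by −0.75 × 8 = −6. Torres's best response falls — the actions are strategic substitutes.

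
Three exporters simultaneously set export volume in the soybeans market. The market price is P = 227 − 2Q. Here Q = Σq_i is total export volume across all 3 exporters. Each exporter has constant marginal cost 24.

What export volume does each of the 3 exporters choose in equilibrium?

A representative exporter's profit is π_i = q_i(227 − 2Q) − 24q_i, with Q = q_i + Σ_{j≠i} q_j.
First-order condition: 203 − 4q_i − 2Σ_{j≠i} q_j = 0.
Imposing symmetry (q_j = q for all j) turns Σ_{j≠i} q_j into 2q, so 203 = 8q and q = 25.375.

25.375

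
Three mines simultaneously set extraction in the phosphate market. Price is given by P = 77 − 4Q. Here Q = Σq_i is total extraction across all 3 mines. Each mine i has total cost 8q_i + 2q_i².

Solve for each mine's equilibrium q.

A representative mine's profit is π_i = q_i(77 − 4Q) − 8q_i − 2q_i², with Q = q_i + Σ_{j≠i} q_j.
First-order condition: 69 − 12q_i − 4Σ_{j≠i} q_j = 0.
With identical mines, set every q_j = q: then 69 − 12q − 8q = 0, i.e. q = 69/20 = 3.45.

3.45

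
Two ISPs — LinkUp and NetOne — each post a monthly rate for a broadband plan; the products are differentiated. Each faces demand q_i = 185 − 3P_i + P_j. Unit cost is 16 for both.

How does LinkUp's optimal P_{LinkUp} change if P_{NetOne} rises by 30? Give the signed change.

5

LinkUp's profit: π = (P_{LinkUp} − 16)(185 − 3P_{LinkUp} + P_{NetOne}).
∂π/∂P_{LinkUp} = 233 − 6P_{LinkUp} + P_{NetOne} = 0 ⇒ P_{LinkUp} = 233/6 + (1/6)P_{NetOne}.
The reaction-function slope is 1/6, so a 30-unit rise in P_{NetOne} moves P_{LinkUp} by 1/6 × 30 = 5. LinkUp's best response rises — the actions are strategic complements.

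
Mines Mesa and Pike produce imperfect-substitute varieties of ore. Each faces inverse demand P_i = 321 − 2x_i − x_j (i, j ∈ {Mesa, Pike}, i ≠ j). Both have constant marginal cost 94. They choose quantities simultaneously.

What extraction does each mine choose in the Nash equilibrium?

Mine Mesa's profit: π = x_{Mesa}(321 − 2x_{Mesa} − x_{Pike}) − 94x_{Mesa}.
∂π/∂x_{Mesa} = 227 − 4x_{Mesa} − x_{Pike} = 0 ⇒ x_{Mesa} = 56.75 − 0.25x_{Pike}.
The game is symmetric, so in equilibrium x_{Pike} = x_{Mesa}: the reaction function gives 1.25x_{Mesa} = 56.75, hence x_{Mesa} = 45.4.

45.4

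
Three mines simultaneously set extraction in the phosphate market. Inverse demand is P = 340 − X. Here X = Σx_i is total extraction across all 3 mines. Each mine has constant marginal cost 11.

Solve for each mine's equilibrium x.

A representative mine's profit is π_i = x_i(340 − X) − 11x_i, with X = x_i + Σ_{j≠i} x_j.
First-order condition: 329 − 2x_i − Σ_{j≠i} x_j = 0.
With identical mines, set every x_j = x: then 329 − 2x − 2x = 0, i.e. x = 329/4 = 82.25.

82.25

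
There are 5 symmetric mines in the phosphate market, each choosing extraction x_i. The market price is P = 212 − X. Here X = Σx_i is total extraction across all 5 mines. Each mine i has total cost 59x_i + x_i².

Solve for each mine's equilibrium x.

19.125

A representative mine's profit is π_i = x_i(212 − X) − 59x_i − x_i², with X = x_i + Σ_{j≠i} x_j.
First-order condition: 153 − 4x_i − Σ_{j≠i} x_j = 0.
In a symmetric equilibrium every mine chooses the same x, so Σ_{j≠i} x_j = 4x. The condition becomes 153 − 8x = 0, giving x = 153/8 = 19.125.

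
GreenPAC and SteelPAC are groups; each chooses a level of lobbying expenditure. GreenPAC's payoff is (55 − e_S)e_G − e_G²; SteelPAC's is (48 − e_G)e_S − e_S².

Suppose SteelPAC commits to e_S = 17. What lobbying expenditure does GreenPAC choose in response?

19

Expanding GreenPAC's payoff: 55e_G − e_Se_G − e_G².
∂π/∂e_G = 55 − e_S − 2e_G = 0, so e_G = 27.5 − 0.5e_S.
At e_S = 17: e_G = 27.5 − 0.5·17 = 19.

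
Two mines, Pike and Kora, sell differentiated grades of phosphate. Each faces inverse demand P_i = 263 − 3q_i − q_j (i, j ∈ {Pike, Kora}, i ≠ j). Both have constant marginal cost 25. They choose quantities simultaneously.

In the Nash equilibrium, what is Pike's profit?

Mine Pike's profit: π = q_{Pike}(263 − 3q_{Pike} − q_{Kora}) − 25q_{Pike}.
∂π/∂q_{Pike} = 238 − 6q_{Pike} − q_{Kora} = 0 ⇒ q_{Pike} = 119/3 − (1/6)q_{Kora}.
Setting q_{Pike} = q_{Kora} in the reaction function: q_{Pike} = 119/3 − (1/6)q_{Pike}, so q_{Pike} = (119/3) / (7/6) = 34.
P_{Pike} = 263 − 3·34 − 34 = 127.
Profit = (127 − 25)·34 = 3468.

3468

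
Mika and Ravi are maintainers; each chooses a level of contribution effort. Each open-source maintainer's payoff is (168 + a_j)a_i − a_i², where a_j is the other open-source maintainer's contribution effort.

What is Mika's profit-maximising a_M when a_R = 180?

Mika's payoff is (168 + a_R)a_M − a_M².
∂π/∂a_M = 168 + a_R − 2a_M = 0, so a_M = 84 + 0.5a_R.
At a_R = 180: a_M = 84 + 0.5·180 = 174.

174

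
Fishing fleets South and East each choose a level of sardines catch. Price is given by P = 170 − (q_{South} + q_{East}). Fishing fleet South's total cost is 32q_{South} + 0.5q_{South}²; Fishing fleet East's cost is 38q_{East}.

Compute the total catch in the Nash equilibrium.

Fishing fleet South's profit: π = q_{South}(170 − (q_{South} + q_{East})) − 32q_{South} − 0.5q_{South}².
∂π/∂q_{South} = 138 − 3q_{South} − q_{East} = 0, so q_{South} = 46 − (1/3)q_{East}.
For East: ∂π/∂q_{East} = 132 − 2q_{East} − q_{South} = 0 ⇒ q_{East} = 66 − 0.5q_{South}.
Solving the two reaction functions simultaneously: (1 − (−1/3)(−0.5))q_{South} = 46 − (1/3)·66, so (5/6)q_{South} = 24 and q_{South} = 28.8.
Then q_{East} = 66 − 0.5·28.8 = 51.6.
Total catch: 28.8 + 51.6 = 80.4.

80.4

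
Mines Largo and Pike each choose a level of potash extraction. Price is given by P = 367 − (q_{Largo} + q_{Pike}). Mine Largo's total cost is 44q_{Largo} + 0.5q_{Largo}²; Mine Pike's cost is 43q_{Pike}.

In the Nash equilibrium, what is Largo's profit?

6221.04

Mine Largo's profit: π = q_{Largo}(367 − (q_{Largo} + q_{Pike})) − 44q_{Largo} − 0.5q_{Largo}².
∂π/∂q_{Largo} = 323 − 3q_{Largo} − q_{Pike} = 0, so q_{Largo} = 323/3 − (1/3)q_{Pike}.
For Pike: ∂π/∂q_{Pike} = 324 − 2q_{Pike} − q_{Largo} = 0 ⇒ q_{Pike} = 162 − 0.5q_{Largo}.
Substituting the second reaction function into the first: q_{Largo} = 323/3 − (1/3)(162 − 0.5q_{Largo}), which gives (5/6)q_{Largo} = 161/3 ⇒ q_{Largo} = 64.4.
Then q_{Pike} = 162 − 0.5·64.4 = 129.8.
Price P = 367 − 194.2 = 172.8.
Largo's profit: (172.8 − 44)·64.4 − 0.5(64.4)² = 6221.04.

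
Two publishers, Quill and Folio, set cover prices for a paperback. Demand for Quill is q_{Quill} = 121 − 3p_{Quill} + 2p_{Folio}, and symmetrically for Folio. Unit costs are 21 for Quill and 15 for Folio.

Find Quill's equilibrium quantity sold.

71.625

Quill's profit: π = (p_{Quill} − 21)(121 − 3p_{Quill} + 2p_{Folio}).
∂π/∂p_{Quill} = 184 − 6p_{Quill} + 2p_{Folio} = 0 ⇒ p_{Quill} = 92/3 + (1/3)p_{Folio}.
Similarly p_{Folio} = 83/3 + (1/3)p_{Quill}.
Substituting the second reaction function into the first: p_{Quill} = 92/3 + (1/3)(83/3 + (1/3)p_{Quill}), which gives (8/9)p_{Quill} = 359/9 ⇒ p_{Quill} = 44.875.
Then p_{Folio} = 83/3 + (1/3)·44.875 = 42.625.
q_{Quill} = 121 − 3·44.875 + 2·42.625 = 71.625.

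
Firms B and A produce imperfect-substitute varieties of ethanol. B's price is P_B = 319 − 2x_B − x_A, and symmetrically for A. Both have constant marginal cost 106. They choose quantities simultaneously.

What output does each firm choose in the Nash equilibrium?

Firm B's profit: π = x_B(319 − 2x_B − x_A) − 106x_B.
∂π/∂x_B = 213 − 4x_B − x_A = 0 ⇒ x_B = 53.25 − 0.25x_A.
By symmetry x_A = x_B; substituting into the reaction function, 1.25x_B = 53.25 and x_B = 42.6.

42.6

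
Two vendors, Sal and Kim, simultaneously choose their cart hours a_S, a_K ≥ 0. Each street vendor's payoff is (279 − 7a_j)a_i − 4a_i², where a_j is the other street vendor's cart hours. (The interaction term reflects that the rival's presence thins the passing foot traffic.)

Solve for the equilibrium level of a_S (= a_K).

Sal's payoff is (279 − 7a_K)a_S − 4a_S².
∂π/∂a_S = 279 − 7a_K − 8a_S = 0, so a_S = 34.875 − 0.875a_K.
Setting a_S = a_K in the reaction function: a_S = 34.875 − 0.875a_S, so a_S = 34.875 / 1.875 = 18.6.

18.6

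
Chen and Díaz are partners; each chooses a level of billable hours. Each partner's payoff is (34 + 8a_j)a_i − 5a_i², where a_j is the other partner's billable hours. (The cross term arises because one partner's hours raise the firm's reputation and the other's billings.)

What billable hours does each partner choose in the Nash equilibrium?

17

Chen's payoff is (34 + 8a_D)a_C − 5a_C².
∂π/∂a_C = 34 + 8a_D − 10a_C = 0, so a_C = 3.4 + 0.8a_D.
By symmetry a_D = a_C; substituting into the reaction function, 0.2a_C = 3.4 and a_C = 17.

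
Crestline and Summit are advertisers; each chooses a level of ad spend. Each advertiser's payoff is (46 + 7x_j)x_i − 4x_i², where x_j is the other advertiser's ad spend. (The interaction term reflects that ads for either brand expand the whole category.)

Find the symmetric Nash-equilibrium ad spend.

46

Crestline's payoff is (46 + 7x_S)x_C − 4x_C².
∂π/∂x_C = 46 + 7x_S − 8x_C = 0, so x_C = 5.75 + 0.875x_S.
By symmetry x_S = x_C; substituting into the reaction function, 0.125x_C = 5.75 and x_C = 46.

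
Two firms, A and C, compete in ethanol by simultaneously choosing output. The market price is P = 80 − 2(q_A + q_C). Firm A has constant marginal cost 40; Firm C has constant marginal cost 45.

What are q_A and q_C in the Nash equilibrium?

7.5, 5

Firm A's profit: π = q_A(80 − 2(q_A + q_C)) − 40q_A.
∂π/∂q_A = 40 − 4q_A − 2q_C = 0, so q_A = 10 − 0.5q_C.
By the same steps for C: q_C = 8.75 − 0.5q_A.
Plugging q_C into A's best response: q_A = 10 − 0.5(8.75 − 0.5q_A) ⇒ 0.75q_A = 5.625, so q_A = 7.5.
Then q_C = 8.75 − 0.5·7.5 = 5.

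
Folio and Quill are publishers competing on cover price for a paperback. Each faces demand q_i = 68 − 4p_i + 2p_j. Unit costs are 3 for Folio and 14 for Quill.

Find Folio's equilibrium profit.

Folio's profit: π = (p_{Folio} − 3)(68 − 4p_{Folio} + 2p_{Quill}).
∂π/∂p_{Folio} = 80 − 8p_{Folio} + 2p_{Quill} = 0 ⇒ p_{Folio} = 10 + 0.25p_{Quill}.
Similarly p_{Quill} = 15.5 + 0.25p_{Folio}.
Substituting the second reaction function into the first: p_{Folio} = 10 + 0.25(15.5 + 0.25p_{Folio}), which gives 0.9375p_{Folio} = 13.875 ⇒ p_{Folio} = 14.8.
Then p_{Quill} = 15.5 + 0.25·14.8 = 19.2.
q_{Folio} = 68 − 4·14.8 + 2·19.2 = 47.2.
Profit = (14.8 − 3)·47.2 = 556.96.

556.96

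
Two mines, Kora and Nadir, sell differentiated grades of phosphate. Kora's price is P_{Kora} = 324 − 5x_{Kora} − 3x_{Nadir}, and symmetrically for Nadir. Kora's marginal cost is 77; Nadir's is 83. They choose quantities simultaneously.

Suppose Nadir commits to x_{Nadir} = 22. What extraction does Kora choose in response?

Mine Kora's profit: π = x_{Kora}(324 − 5x_{Kora} − 3x_{Nadir}) − 77x_{Kora}.
∂π/∂x_{Kora} = 247 − 10x_{Kora} − 3x_{Nadir} = 0 ⇒ x_{Kora} = 24.7 − 0.3x_{Nadir}.
At x_{Nadir} = 22: x_{Kora} = 24.7 − 0.3·22 = 18.1.

18.1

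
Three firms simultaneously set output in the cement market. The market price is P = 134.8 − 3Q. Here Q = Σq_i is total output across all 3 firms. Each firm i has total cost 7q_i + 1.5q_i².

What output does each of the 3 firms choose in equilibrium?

A representative firm's profit is π_i = q_i(134.8 − 3Q) − 7q_i − 1.5q_i², with Q = q_i + Σ_{j≠i} q_j.
First-order condition: 127.8 − 9q_i − 3Σ_{j≠i} q_j = 0.
In a symmetric equilibrium every firm chooses the same q, so Σ_{j≠i} q_j = 2q. The condition becomes 127.8 − 15q = 0, giving q = 127.8/15 = 8.52.

8.52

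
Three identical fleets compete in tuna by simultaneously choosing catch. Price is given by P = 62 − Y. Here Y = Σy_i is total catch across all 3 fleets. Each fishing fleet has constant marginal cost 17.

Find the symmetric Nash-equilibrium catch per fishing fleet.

11.25

A representative fishing fleet's profit is π_i = y_i(62 − Y) − 17y_i, with Y = y_i + Σ_{j≠i} y_j.
First-order condition: 45 − 2y_i − Σ_{j≠i} y_j = 0.
In a symmetric equilibrium every fishing fleet chooses the same y, so Σ_{j≠i} y_j = 2y. The condition becomes 45 − 4y = 0, giving y = 45/4 = 11.25.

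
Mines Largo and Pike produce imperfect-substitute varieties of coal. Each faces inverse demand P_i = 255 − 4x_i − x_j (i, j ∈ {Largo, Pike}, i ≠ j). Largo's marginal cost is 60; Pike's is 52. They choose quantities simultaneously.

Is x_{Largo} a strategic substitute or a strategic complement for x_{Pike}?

Mine Largo's profit: π = x_{Largo}(255 − 4x_{Largo} − x_{Pike}) − 60x_{Largo}.
∂π/∂x_{Largo} = 195 − 8x_{Largo} − x_{Pike} = 0 ⇒ x_{Largo} = 24.375 − 0.125x_{Pike}.
The best-response slope dx_{Largo}/dx_{Pike} = −0.125 < 0: the reaction function is downward-sloping, so the choices are strategic substitutes.

strategic substitutes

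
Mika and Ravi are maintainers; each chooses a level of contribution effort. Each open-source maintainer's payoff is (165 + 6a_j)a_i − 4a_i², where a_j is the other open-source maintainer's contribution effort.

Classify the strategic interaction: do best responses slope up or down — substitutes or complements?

strategic complements

Mika's payoff is (165 + 6a_R)a_M − 4a_M².
∂π/∂a_M = 165 + 6a_R − 8a_M = 0, so a_M = 20.625 + 0.75a_R.
The best-response slope da_M/da_R = 0.75 > 0: the reaction function is upward-sloping, so the choices are strategic complements.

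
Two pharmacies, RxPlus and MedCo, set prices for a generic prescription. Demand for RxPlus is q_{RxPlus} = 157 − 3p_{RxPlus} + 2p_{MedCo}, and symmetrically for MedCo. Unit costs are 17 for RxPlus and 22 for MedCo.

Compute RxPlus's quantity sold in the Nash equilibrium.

RxPlus's profit: π = (p_{RxPlus} − 17)(157 − 3p_{RxPlus} + 2p_{MedCo}).
∂π/∂p_{RxPlus} = 208 − 6p_{RxPlus} + 2p_{MedCo} = 0 ⇒ p_{RxPlus} = 104/3 + (1/3)p_{MedCo}.
Similarly p_{MedCo} = 223/6 + (1/3)p_{RxPlus}.
Substituting the second reaction function into the first: p_{RxPlus} = 104/3 + (1/3)(223/6 + (1/3)p_{RxPlus}), which gives (8/9)p_{RxPlus} = 847/18 ⇒ p_{RxPlus} = 52.9375.
Then p_{MedCo} = 223/6 + (1/3)·52.9375 = 54.8125.
q_{RxPlus} = 157 − 3·52.9375 + 2·54.8125 = 107.8125.

107.8125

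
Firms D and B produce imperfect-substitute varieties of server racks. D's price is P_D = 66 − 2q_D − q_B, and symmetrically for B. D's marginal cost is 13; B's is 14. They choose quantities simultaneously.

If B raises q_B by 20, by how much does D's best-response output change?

-5

Firm D's profit: π = q_D(66 − 2q_D − q_B) − 13q_D.
∂π/∂q_D = 53 − 4q_D − q_B = 0 ⇒ q_D = 13.25 − 0.25q_B.
The reaction-function slope is −0.25, so a 20-unit rise in q_B moves q_D by −0.25 × 20 = −5. D's best response falls — the actions are strategic substitutes.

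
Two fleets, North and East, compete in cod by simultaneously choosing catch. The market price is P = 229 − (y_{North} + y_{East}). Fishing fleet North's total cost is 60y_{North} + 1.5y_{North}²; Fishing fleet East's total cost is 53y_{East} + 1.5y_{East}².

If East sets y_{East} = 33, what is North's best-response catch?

Fishing fleet North's profit: π = y_{North}(229 − (y_{North} + y_{East})) − 60y_{North} − 1.5y_{North}².
∂π/∂y_{North} = 169 − 5y_{North} − y_{East} = 0, so y_{North} = 33.8 − 0.2y_{East}.
At y_{East} = 33: y_{North} = 33.8 − 0.2·33 = 27.2.

27.2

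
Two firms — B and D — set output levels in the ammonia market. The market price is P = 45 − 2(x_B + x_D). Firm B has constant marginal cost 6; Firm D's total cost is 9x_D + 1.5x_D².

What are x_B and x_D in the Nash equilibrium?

Firm B's profit: π = x_B(45 − 2(x_B + x_D)) − 6x_B.
∂π/∂x_B = 39 − 4x_B − 2x_D = 0, so x_B = 9.75 − 0.5x_D.
For D: ∂π/∂x_D = 36 − 7x_D − 2x_B = 0 ⇒ x_D = 36/7 − (2/7)x_B.
Solving the two reaction functions simultaneously: (1 − (−0.5)(−2/7))x_B = 9.75 − 0.5·(36/7), so (6/7)x_B = 201/28 and x_B = 8.375.
Then x_D = 36/7 − (2/7)·8.375 = 2.75.

8.375, 2.75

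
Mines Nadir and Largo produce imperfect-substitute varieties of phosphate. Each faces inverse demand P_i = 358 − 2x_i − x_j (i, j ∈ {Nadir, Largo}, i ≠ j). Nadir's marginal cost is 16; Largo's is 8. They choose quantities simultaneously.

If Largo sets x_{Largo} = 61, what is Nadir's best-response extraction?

Mine Nadir's profit: π = x_{Nadir}(358 − 2x_{Nadir} − x_{Largo}) − 16x_{Nadir}.
∂π/∂x_{Nadir} = 342 − 4x_{Nadir} − x_{Largo} = 0 ⇒ x_{Nadir} = 85.5 − 0.25x_{Largo}.
At x_{Largo} = 61: x_{Nadir} = 85.5 − 0.25·61 = 70.25.

70.25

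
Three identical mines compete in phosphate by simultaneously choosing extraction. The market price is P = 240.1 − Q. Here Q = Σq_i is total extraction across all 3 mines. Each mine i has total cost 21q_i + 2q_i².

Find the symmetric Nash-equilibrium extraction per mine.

27.3875

A representative mine's profit is π_i = q_i(240.1 − Q) − 21q_i − 2q_i², with Q = q_i + Σ_{j≠i} q_j.
First-order condition: 219.1 − 6q_i − Σ_{j≠i} q_j = 0.
Imposing symmetry (q_j = q for all j) turns Σ_{j≠i} q_j into 2q, so 219.1 = 8q and q = 27.3875.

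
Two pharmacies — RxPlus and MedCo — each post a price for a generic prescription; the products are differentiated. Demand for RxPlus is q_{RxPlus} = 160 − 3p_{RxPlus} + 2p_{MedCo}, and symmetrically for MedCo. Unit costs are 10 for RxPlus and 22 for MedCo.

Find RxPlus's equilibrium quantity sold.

RxPlus's profit: π = (p_{RxPlus} − 10)(160 − 3p_{RxPlus} + 2p_{MedCo}).
∂π/∂p_{RxPlus} = 190 − 6p_{RxPlus} + 2p_{MedCo} = 0 ⇒ p_{RxPlus} = 95/3 + (1/3)p_{MedCo}.
Similarly p_{MedCo} = 113/3 + (1/3)p_{RxPlus}.
Substituting the second reaction function into the first: p_{RxPlus} = 95/3 + (1/3)(113/3 + (1/3)p_{RxPlus}), which gives (8/9)p_{RxPlus} = 398/9 ⇒ p_{RxPlus} = 49.75.
Then p_{MedCo} = 113/3 + (1/3)·49.75 = 54.25.
q_{RxPlus} = 160 − 3·49.75 + 2·54.25 = 119.25.

119.25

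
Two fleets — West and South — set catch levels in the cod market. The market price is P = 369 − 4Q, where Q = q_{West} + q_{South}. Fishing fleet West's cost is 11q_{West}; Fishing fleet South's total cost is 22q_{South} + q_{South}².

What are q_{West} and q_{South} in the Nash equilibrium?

Fishing fleet West's profit: π = q_{West}(369 − 4(q_{West} + q_{South})) − 11q_{West}.
∂π/∂q_{West} = 358 − 8q_{West} − 4q_{South} = 0, so q_{West} = 44.75 − 0.5q_{South}.
For South: ∂π/∂q_{South} = 347 − 10q_{South} − 4q_{West} = 0 ⇒ q_{South} = 34.7 − 0.4q_{West}.
Solving the two reaction functions simultaneously: (1 − (−0.5)(−0.4))q_{West} = 44.75 − 0.5·34.7, so 0.8q_{West} = 27.4 and q_{West} = 34.25.
Then q_{South} = 34.7 − 0.4·34.25 = 21.

34.25, 21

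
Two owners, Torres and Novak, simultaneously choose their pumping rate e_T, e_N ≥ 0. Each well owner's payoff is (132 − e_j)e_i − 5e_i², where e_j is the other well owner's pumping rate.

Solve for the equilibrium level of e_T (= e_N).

12

Torres's payoff is (132 − e_N)e_T − 5e_T².
∂π/∂e_T = 132 − e_N − 10e_T = 0, so e_T = 13.2 − 0.1e_N.
By symmetry e_N = e_T; substituting into the reaction function, 1.1e_T = 13.2 and e_T = 12.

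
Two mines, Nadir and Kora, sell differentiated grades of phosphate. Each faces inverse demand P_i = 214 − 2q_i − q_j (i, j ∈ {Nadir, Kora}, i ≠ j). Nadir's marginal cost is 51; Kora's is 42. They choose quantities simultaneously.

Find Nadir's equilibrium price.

Mine Nadir's profit: π = q_{Nadir}(214 − 2q_{Nadir} − q_{Kora}) − 51q_{Nadir}.
∂π/∂q_{Nadir} = 163 − 4q_{Nadir} − q_{Kora} = 0 ⇒ q_{Nadir} = 40.75 − 0.25q_{Kora}.
Similarly q_{Kora} = 43 − 0.25q_{Nadir}.
Plugging q_{Kora} into Nadir's best response: q_{Nadir} = 40.75 − 0.25(43 − 0.25q_{Nadir}) ⇒ 0.9375q_{Nadir} = 30, so q_{Nadir} = 32.
Then q_{Kora} = 43 − 0.25·32 = 35.
P_{Nadir} = 214 − 2·32 − 35 = 115.

115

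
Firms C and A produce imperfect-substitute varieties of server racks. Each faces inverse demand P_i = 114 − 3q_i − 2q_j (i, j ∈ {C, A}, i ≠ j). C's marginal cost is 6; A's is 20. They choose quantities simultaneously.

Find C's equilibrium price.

49.125

Firm C's profit: π = q_C(114 − 3q_C − 2q_A) − 6q_C.
∂π/∂q_C = 108 − 6q_C − 2q_A = 0 ⇒ q_C = 18 − (1/3)q_A.
Similarly q_A = 47/3 − (1/3)q_C.
Substituting the second reaction function into the first: q_C = 18 − (1/3)(47/3 − (1/3)q_C), which gives (8/9)q_C = 115/9 ⇒ q_C = 14.375.
Then q_A = 47/3 − (1/3)·14.375 = 10.875.
P_C = 114 − 3·14.375 − 2·10.875 = 49.125.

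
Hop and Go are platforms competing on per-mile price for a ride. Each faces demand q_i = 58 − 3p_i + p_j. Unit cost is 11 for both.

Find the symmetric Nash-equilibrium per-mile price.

Hop's profit: π = (p_{Hop} − 11)(58 − 3p_{Hop} + p_{Go}).
∂π/∂p_{Hop} = 91 − 6p_{Hop} + p_{Go} = 0 ⇒ p_{Hop} = 91/6 + (1/6)p_{Go}.
Setting p_{Hop} = p_{Go} in the reaction function: p_{Hop} = 91/6 + (1/6)p_{Hop}, so p_{Hop} = (91/6) / (5/6) = 18.2.

18.2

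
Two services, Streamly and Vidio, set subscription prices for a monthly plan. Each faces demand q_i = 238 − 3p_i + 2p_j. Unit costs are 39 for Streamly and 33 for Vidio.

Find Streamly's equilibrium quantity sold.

145.875

Streamly's profit: π = (p_{Streamly} − 39)(238 − 3p_{Streamly} + 2p_{Vidio}).
∂π/∂p_{Streamly} = 355 − 6p_{Streamly} + 2p_{Vidio} = 0 ⇒ p_{Streamly} = 355/6 + (1/3)p_{Vidio}.
Similarly p_{Vidio} = 337/6 + (1/3)p_{Streamly}.
Solving the two reaction functions simultaneously: (1 − (1/3)(1/3))p_{Streamly} = 355/6 + (1/3)·(337/6), so (8/9)p_{Streamly} = 701/9 and p_{Streamly} = 87.625.
Then p_{Vidio} = 337/6 + (1/3)·87.625 = 85.375.
q_{Streamly} = 238 − 3·87.625 + 2·85.375 = 145.875.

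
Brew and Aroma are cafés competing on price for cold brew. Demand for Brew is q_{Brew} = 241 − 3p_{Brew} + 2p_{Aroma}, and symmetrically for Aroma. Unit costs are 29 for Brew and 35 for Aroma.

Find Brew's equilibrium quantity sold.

162.375

Brew's profit: π = (p_{Brew} − 29)(241 − 3p_{Brew} + 2p_{Aroma}).
∂π/∂p_{Brew} = 328 − 6p_{Brew} + 2p_{Aroma} = 0 ⇒ p_{Brew} = 164/3 + (1/3)p_{Aroma}.
Similarly p_{Aroma} = 173/3 + (1/3)p_{Brew}.
Substituting the second reaction function into the first: p_{Brew} = 164/3 + (1/3)(173/3 + (1/3)p_{Brew}), which gives (8/9)p_{Brew} = 665/9 ⇒ p_{Brew} = 83.125.
Then p_{Aroma} = 173/3 + (1/3)·83.125 = 85.375.
q_{Brew} = 241 − 3·83.125 + 2·85.375 = 162.375.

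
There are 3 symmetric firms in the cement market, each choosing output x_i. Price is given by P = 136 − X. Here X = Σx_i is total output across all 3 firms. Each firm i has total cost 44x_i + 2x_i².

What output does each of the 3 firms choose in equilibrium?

11.5

A representative firm's profit is π_i = x_i(136 − X) − 44x_i − 2x_i², with X = x_i + Σ_{j≠i} x_j.
First-order condition: 92 − 6x_i − Σ_{j≠i} x_j = 0.
Imposing symmetry (x_j = x for all j) turns Σ_{j≠i} x_j into 2x, so 92 = 8x and x = 11.5.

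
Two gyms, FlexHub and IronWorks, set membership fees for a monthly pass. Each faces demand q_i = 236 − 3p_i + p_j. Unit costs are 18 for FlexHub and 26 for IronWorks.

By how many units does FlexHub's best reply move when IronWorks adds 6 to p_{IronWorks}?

FlexHub's profit: π = (p_{FlexHub} − 18)(236 − 3p_{FlexHub} + p_{IronWorks}).
∂π/∂p_{FlexHub} = 290 − 6p_{FlexHub} + p_{IronWorks} = 0 ⇒ p_{FlexHub} = 145/3 + (1/6)p_{IronWorks}.
The reaction-function slope is 1/6, so a 6-unit rise in p_{IronWorks} moves p_{FlexHub} by 1/6 × 6 = 1. FlexHub's best response rises — the actions are strategic complements.

1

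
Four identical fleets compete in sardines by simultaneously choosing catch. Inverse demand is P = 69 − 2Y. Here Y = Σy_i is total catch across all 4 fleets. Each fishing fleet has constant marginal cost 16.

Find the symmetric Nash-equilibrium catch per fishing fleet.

A representative fishing fleet's profit is π_i = y_i(69 − 2Y) − 16y_i, with Y = y_i + Σ_{j≠i} y_j.
First-order condition: 53 − 4y_i − 2Σ_{j≠i} y_j = 0.
With identical fishing fleets, set every y_j = y: then 53 − 4y − 6y = 0, i.e. y = 53/10 = 5.3.

5.3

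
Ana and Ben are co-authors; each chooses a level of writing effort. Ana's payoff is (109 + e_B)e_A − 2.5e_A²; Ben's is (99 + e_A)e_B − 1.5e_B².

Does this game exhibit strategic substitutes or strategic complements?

strategic complements

Expanding Ana's payoff: 109e_A + e_Be_A − 2.5e_A².
∂π/∂e_A = 109 + e_B − 5e_A = 0, so e_A = 21.8 + 0.2e_B.
The best-response slope de_A/de_B = 0.2 > 0: the reaction function is upward-sloping, so the choices are strategic complements.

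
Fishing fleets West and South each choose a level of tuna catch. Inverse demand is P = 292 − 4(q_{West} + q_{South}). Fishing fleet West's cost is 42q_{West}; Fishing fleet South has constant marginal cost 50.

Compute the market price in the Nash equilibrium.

128

Fishing fleet West's profit: π = q_{West}(292 − 4(q_{West} + q_{South})) − 42q_{West}.
∂π/∂q_{West} = 250 − 8q_{West} − 4q_{South} = 0, so q_{West} = 31.25 − 0.5q_{South}.
By the same steps for South: q_{South} = 30.25 − 0.5q_{West}.
Solving the two reaction functions simultaneously: (1 − (−0.5)(−0.5))q_{West} = 31.25 − 0.5·30.25, so 0.75q_{West} = 16.125 and q_{West} = 21.5.
Then q_{South} = 30.25 − 0.5·21.5 = 19.5.
Equilibrium price: P = 292 − 4·41 = 128.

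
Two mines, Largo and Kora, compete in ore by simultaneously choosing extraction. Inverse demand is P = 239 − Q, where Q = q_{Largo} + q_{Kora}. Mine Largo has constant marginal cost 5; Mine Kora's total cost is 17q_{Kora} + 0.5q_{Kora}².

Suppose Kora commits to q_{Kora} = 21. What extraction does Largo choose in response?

106.5

Mine Largo's profit: π = q_{Largo}(239 − (q_{Largo} + q_{Kora})) − 5q_{Largo}.
∂π/∂q_{Largo} = 234 − 2q_{Largo} − q_{Kora} = 0, so q_{Largo} = 117 − 0.5q_{Kora}.
At q_{Kora} = 21: q_{Largo} = 117 − 0.5·21 = 106.5.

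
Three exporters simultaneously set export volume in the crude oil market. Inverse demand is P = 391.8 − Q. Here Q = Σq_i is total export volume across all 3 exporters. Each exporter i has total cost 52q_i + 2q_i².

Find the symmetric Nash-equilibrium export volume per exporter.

42.475

A representative exporter's profit is π_i = q_i(391.8 − Q) − 52q_i − 2q_i², with Q = q_i + Σ_{j≠i} q_j.
First-order condition: 339.8 − 6q_i − Σ_{j≠i} q_j = 0.
In a symmetric equilibrium every exporter chooses the same q, so Σ_{j≠i} q_j = 2q. The condition becomes 339.8 − 8q = 0, giving q = 339.8/8 = 42.475.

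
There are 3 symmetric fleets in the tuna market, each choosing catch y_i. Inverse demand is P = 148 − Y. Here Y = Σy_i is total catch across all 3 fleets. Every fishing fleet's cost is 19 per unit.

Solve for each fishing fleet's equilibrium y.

A representative fishing fleet's profit is π_i = y_i(148 − Y) − 19y_i, with Y = y_i + Σ_{j≠i} y_j.
First-order condition: 129 − 2y_i − Σ_{j≠i} y_j = 0.
Imposing symmetry (y_j = y for all j) turns Σ_{j≠i} y_j into 2y, so 129 = 4y and y = 32.25.

32.25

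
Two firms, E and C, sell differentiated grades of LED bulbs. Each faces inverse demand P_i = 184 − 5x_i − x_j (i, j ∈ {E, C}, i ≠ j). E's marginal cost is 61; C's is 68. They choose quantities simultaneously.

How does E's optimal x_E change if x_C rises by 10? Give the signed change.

-1

Firm E's profit: π = x_E(184 − 5x_E − x_C) − 61x_E.
∂π/∂x_E = 123 − 10x_E − x_C = 0 ⇒ x_E = 12.3 − 0.1x_C.
The reaction-function slope is −0.1, so a 10-unit rise in x_C moves x_E by −0.1 × 10 = −1. E's best response falls — the actions are strategic substitutes.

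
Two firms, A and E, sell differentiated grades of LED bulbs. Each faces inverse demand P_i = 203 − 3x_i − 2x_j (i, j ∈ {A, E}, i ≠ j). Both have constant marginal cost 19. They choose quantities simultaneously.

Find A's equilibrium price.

Firm A's profit: π = x_A(203 − 3x_A − 2x_E) − 19x_A.
∂π/∂x_A = 184 − 6x_A − 2x_E = 0 ⇒ x_A = 92/3 − (1/3)x_E.
Setting x_A = x_E in the reaction function: x_A = 92/3 − (1/3)x_A, so x_A = (92/3) / (4/3) = 23.
P_A = 203 − 3·23 − 2·23 = 88.

88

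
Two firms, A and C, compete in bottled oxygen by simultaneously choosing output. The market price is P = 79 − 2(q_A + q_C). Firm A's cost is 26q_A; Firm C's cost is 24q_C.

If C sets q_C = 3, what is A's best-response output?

Firm A's profit: π = q_A(79 − 2(q_A + q_C)) − 26q_A.
∂π/∂q_A = 53 − 4q_A − 2q_C = 0, so q_A = 13.25 − 0.5q_C.
At q_C = 3: q_A = 13.25 − 0.5·3 = 11.75.

11.75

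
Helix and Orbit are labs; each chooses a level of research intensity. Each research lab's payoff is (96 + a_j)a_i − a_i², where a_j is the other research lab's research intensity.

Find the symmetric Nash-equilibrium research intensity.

Helix's payoff is (96 + a_O)a_H − a_H².
∂π/∂a_H = 96 + a_O − 2a_H = 0, so a_H = 48 + 0.5a_O.
The game is symmetric, so in equilibrium a_O = a_H: the reaction function gives 0.5a_H = 48, hence a_H = 96.

96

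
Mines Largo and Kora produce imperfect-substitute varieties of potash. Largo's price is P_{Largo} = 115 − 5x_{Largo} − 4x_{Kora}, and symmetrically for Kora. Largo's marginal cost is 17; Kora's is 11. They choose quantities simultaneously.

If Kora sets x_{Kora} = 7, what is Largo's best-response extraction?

Mine Largo's profit: π = x_{Largo}(115 − 5x_{Largo} − 4x_{Kora}) − 17x_{Largo}.
∂π/∂x_{Largo} = 98 − 10x_{Largo} − 4x_{Kora} = 0 ⇒ x_{Largo} = 9.8 − 0.4x_{Kora}.
At x_{Kora} = 7: x_{Largo} = 9.8 − 0.4·7 = 7.

7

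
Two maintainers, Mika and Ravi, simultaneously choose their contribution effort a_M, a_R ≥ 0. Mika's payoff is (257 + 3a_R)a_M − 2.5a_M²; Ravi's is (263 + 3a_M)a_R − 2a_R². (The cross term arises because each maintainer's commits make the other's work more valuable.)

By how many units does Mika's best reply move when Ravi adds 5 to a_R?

3

Expanding Mika's payoff: 257a_M + 3a_Ra_M − 2.5a_M².
∂π/∂a_M = 257 + 3a_R − 5a_M = 0, so a_M = 51.4 + 0.6a_R.
The reaction-function slope is 0.6, so a 5-unit rise in a_R moves a_M by 0.6 × 5 = 3. Mika's best response rises — the actions are strategic complements.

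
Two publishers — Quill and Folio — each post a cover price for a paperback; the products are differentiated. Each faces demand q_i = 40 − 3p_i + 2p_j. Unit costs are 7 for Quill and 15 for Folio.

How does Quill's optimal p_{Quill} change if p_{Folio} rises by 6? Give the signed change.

2

Quill's profit: π = (p_{Quill} − 7)(40 − 3p_{Quill} + 2p_{Folio}).
∂π/∂p_{Quill} = 61 − 6p_{Quill} + 2p_{Folio} = 0 ⇒ p_{Quill} = 61/6 + (1/3)p_{Folio}.
The reaction-function slope is 1/3, so a 6-unit rise in p_{Folio} moves p_{Quill} by 1/3 × 6 = 2. Quill's best response rises — the actions are strategic complements.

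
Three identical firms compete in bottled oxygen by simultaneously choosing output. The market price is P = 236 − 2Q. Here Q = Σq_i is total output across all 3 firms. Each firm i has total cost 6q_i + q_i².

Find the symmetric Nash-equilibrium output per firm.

23

A representative firm's profit is π_i = q_i(236 − 2Q) − 6q_i − q_i², with Q = q_i + Σ_{j≠i} q_j.
First-order condition: 230 − 6q_i − 2Σ_{j≠i} q_j = 0.
In a symmetric equilibrium every firm chooses the same q, so Σ_{j≠i} q_j = 2q. The condition becomes 230 − 10q = 0, giving q = 230/10 = 23.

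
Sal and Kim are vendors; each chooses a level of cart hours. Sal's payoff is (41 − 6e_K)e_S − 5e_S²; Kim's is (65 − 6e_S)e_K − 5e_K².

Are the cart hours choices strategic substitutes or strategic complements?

strategic substitutes

Expanding Sal's payoff: 41e_S − 6e_Ke_S − 5e_S².
∂π/∂e_S = 41 − 6e_K − 10e_S = 0, so e_S = 4.1 − 0.6e_K.
The best-response slope de_S/de_K = −0.6 < 0: the reaction function is downward-sloping, so the choices are strategic substitutes.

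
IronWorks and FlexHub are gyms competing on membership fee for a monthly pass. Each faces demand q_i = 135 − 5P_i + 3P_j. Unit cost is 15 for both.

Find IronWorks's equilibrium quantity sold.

IronWorks's profit: π = (P_{IronWorks} − 15)(135 − 5P_{IronWorks} + 3P_{FlexHub}).
∂π/∂P_{IronWorks} = 210 − 10P_{IronWorks} + 3P_{FlexHub} = 0 ⇒ P_{IronWorks} = 21 + 0.3P_{FlexHub}.
Setting P_{IronWorks} = P_{FlexHub} in the reaction function: P_{IronWorks} = 21 + 0.3P_{IronWorks}, so P_{IronWorks} = 21 / 0.7 = 30.
q_{IronWorks} = 135 − 5·30 + 3·30 = 75.

75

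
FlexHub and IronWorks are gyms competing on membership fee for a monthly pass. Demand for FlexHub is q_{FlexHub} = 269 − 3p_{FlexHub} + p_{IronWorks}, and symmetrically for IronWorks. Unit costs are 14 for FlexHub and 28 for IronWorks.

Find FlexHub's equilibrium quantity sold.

FlexHub's profit: π = (p_{FlexHub} − 14)(269 − 3p_{FlexHub} + p_{IronWorks}).
∂π/∂p_{FlexHub} = 311 − 6p_{FlexHub} + p_{IronWorks} = 0 ⇒ p_{FlexHub} = 311/6 + (1/6)p_{IronWorks}.
Similarly p_{IronWorks} = 353/6 + (1/6)p_{FlexHub}.
Plugging p_{IronWorks} into FlexHub's best response: p_{FlexHub} = 311/6 + (1/6)(353/6 + (1/6)p_{FlexHub}) ⇒ (35/36)p_{FlexHub} = 2219/36, so p_{FlexHub} = 63.4.
Then p_{IronWorks} = 353/6 + (1/6)·63.4 = 69.4.
q_{FlexHub} = 269 − 3·63.4 + 69.4 = 148.2.

148.2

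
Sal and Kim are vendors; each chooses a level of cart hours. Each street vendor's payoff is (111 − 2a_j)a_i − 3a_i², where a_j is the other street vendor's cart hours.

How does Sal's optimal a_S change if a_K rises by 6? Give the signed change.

Sal's payoff is (111 − 2a_K)a_S − 3a_S².
∂π/∂a_S = 111 − 2a_K − 6a_S = 0, so a_S = 18.5 − (1/3)a_K.
The reaction-function slope is −1/3, so a 6-unit rise in a_K moves a_S by −1/3 × 6 = −2. Sal's best response falls — the actions are strategic substitutes.

-2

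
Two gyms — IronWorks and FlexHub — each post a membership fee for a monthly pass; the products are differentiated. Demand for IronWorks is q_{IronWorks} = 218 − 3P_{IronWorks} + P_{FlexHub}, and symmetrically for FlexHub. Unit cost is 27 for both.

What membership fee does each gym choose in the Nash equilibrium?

59.8

IronWorks's profit: π = (P_{IronWorks} − 27)(218 − 3P_{IronWorks} + P_{FlexHub}).
∂π/∂P_{IronWorks} = 299 − 6P_{IronWorks} + P_{FlexHub} = 0 ⇒ P_{IronWorks} = 299/6 + (1/6)P_{FlexHub}.
The game is symmetric, so in equilibrium P_{FlexHub} = P_{IronWorks}: the reaction function gives (5/6)P_{IronWorks} = 299/6, hence P_{IronWorks} = 59.8.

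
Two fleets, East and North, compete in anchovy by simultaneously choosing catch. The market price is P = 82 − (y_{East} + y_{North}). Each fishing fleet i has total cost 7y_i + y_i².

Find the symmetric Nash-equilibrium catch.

15

Fishing fleet East's profit: π = y_{East}(82 − (y_{East} + y_{North})) − 7y_{East} − y_{East}².
∂π/∂y_{East} = 75 − 4y_{East} − y_{North} = 0, so y_{East} = 18.75 − 0.25y_{North}.
Setting y_{East} = y_{North} in the reaction function: y_{East} = 18.75 − 0.25y_{East}, so y_{East} = 18.75 / 1.25 = 15.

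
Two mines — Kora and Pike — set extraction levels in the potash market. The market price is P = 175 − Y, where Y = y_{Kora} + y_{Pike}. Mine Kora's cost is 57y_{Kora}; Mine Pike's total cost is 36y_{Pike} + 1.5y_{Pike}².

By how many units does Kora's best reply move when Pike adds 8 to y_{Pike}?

-4

Mine Kora's profit: π = y_{Kora}(175 − (y_{Kora} + y_{Pike})) − 57y_{Kora}.
∂π/∂y_{Kora} = 118 − 2y_{Kora} − y_{Pike} = 0, so y_{Kora} = 59 − 0.5y_{Pike}.
The reaction-function slope is −0.5, so an 8-unit rise in y_{Pike} moves y_{Kora} by −0.5 × 8 = −4. Kora's best response falls — the actions are strategic substitutes.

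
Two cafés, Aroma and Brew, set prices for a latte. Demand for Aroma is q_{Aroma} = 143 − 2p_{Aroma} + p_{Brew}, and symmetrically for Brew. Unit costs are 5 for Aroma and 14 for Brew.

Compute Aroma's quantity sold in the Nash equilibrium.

Aroma's profit: π = (p_{Aroma} − 5)(143 − 2p_{Aroma} + p_{Brew}).
∂π/∂p_{Aroma} = 153 − 4p_{Aroma} + p_{Brew} = 0 ⇒ p_{Aroma} = 38.25 + 0.25p_{Brew}.
Similarly p_{Brew} = 42.75 + 0.25p_{Aroma}.
Plugging p_{Brew} into Aroma's best response: p_{Aroma} = 38.25 + 0.25(42.75 + 0.25p_{Aroma}) ⇒ 0.9375p_{Aroma} = 48.9375, so p_{Aroma} = 52.2.
Then p_{Brew} = 42.75 + 0.25·52.2 = 55.8.
q_{Aroma} = 143 − 2·52.2 + 55.8 = 94.4.

94.4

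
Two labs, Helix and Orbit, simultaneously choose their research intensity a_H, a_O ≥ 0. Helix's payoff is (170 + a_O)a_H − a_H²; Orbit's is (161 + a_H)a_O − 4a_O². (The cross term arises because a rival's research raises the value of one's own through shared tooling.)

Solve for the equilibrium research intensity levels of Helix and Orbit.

Expanding Helix's payoff: 170a_H + a_Oa_H − a_H².
∂π/∂a_H = 170 + a_O − 2a_H = 0, so a_H = 85 + 0.5a_O.
Likewise for Orbit: a_O = 20.125 + 0.125a_H.
Plugging a_O into Helix's best response: a_H = 85 + 0.5(20.125 + 0.125a_H) ⇒ 0.9375a_H = 95.0625, so a_H = 101.4.
Then a_O = 20.125 + 0.125·101.4 = 32.8.

101.4, 32.8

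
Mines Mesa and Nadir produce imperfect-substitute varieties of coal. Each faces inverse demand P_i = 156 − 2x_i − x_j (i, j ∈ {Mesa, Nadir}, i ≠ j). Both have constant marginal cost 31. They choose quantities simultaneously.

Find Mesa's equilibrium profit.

1250

Mine Mesa's profit: π = x_{Mesa}(156 − 2x_{Mesa} − x_{Nadir}) − 31x_{Mesa}.
∂π/∂x_{Mesa} = 125 − 4x_{Mesa} − x_{Nadir} = 0 ⇒ x_{Mesa} = 31.25 − 0.25x_{Nadir}.
By symmetry x_{Nadir} = x_{Mesa}; substituting into the reaction function, 1.25x_{Mesa} = 31.25 and x_{Mesa} = 25.
P_{Mesa} = 156 − 2·25 − 25 = 81.
Profit = (81 − 31)·25 = 1250.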